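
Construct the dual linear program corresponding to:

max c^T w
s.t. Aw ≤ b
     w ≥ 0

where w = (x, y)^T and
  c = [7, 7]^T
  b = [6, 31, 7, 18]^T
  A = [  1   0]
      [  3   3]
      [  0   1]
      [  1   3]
Minimize: z = 6y1 + 31y2 + 7y3 + 18y4

Subject to:
  C1: -y1 - 3y2 - y4 ≤ -7
  C2: -3y2 - y3 - 3y4 ≤ -7
  y1, y2, y3, y4 ≥ 0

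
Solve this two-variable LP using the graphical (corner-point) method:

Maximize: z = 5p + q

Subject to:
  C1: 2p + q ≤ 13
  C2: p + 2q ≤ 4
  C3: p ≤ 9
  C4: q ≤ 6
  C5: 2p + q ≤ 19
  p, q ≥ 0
Each vertex is the intersection of two constraint boundaries that also satisfies all remaining constraints:
  p = 0 and q = 0 → (0, 0)
  p + 2q = 4 and q = 0 → (4, 0)
  p + 2q = 4 and p = 0 → (0, 2)

Evaluating z = 5p + q at each vertex:
  (0, 0): z = 0
  (4, 0): z = 20
  (0, 2): z = 2

The maximum is at (4, 0) with z = 20.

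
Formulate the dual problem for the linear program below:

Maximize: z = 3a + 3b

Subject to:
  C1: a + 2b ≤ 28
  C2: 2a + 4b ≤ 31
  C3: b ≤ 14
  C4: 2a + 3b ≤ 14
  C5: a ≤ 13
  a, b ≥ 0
Minimize: z = 28y1 + 31y2 + 14y3 + 14y4 + 13y5

Subject to:
  C1: -y1 - 2y2 - 2y4 - y5 ≤ -3
  C2: -2y1 - 4y2 - y3 - 3y4 ≤ -3
  y1, y2, y3, y4, y5 ≥ 0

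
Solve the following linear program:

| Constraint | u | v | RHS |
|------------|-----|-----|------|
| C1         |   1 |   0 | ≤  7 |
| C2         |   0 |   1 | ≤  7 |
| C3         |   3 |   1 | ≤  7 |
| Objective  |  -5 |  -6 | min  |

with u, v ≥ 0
u = 0, v = 7, z = -42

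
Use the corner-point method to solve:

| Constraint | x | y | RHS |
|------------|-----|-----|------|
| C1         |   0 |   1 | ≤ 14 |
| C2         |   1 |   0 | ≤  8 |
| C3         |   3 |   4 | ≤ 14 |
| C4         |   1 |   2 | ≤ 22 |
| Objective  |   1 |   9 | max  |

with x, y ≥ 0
x = 0, y = 3.5, z = 31.5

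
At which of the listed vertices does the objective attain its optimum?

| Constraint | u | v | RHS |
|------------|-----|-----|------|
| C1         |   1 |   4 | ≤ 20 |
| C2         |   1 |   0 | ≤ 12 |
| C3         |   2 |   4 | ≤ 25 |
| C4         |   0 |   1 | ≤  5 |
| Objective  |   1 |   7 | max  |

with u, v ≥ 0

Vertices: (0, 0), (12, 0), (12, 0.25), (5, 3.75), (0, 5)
Evaluating z = u + 7v at each vertex:
  (0, 0): z = 0
  (12, 0): z = 12
  (12, 0.25): z = 13.75
  (5, 3.75): z = 31.25
  (0, 5): z = 35

The largest value is z = 35, attained at (0, 5).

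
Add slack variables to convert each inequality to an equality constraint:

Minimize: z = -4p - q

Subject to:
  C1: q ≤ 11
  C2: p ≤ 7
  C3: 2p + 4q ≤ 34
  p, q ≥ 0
min z = -4p - q

s.t.
  q + s1 = 11
  p + s2 = 7
  2p + 4q + s3 = 34
  p, q, s1, s2, s3 ≥ 0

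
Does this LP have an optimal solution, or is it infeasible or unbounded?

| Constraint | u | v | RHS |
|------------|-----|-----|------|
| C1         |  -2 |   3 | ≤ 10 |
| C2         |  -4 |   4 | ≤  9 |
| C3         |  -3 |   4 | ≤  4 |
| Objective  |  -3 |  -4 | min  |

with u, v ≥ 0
Feasible point: (0, 0) satisfies every constraint, so the LP is feasible.
Direction d = (1, 0): for each constraint row a, a·d ≤ 0 —
  (-2)(1) + (3)(0) = -2 ≤ 0
  (-4)(1) + (4)(0) = -4 ≤ 0
  (-3)(1) + (4)(0) = -3 ≤ 0
and d ≥ 0, so (0, 0) + t·d stays feasible for every t ≥ 0. Along this ray z = -3u - 4v changes by -3 per unit t, so z → −∞.

Unbounded — the objective can decrease without bound over the feasible region.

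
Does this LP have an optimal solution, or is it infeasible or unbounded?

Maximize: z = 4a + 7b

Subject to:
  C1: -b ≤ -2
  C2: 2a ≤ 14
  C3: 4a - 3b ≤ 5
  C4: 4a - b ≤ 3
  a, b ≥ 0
Feasible point: (0, 2) satisfies every constraint, so the LP is feasible.
Direction d = (0, 1): for each constraint row a, a·d ≤ 0 —
  (0)(0) + (-1)(1) = -1 ≤ 0
  (2)(0) + (0)(1) = 0 ≤ 0
  (4)(0) + (-3)(1) = -3 ≤ 0
  (4)(0) + (-1)(1) = -1 ≤ 0
and d ≥ 0, so (0, 2) + t·d stays feasible for every t ≥ 0. Along this ray z = 4a + 7b changes by 7 per unit t, so z → +∞.

Unbounded — the objective can increase without bound over the feasible region.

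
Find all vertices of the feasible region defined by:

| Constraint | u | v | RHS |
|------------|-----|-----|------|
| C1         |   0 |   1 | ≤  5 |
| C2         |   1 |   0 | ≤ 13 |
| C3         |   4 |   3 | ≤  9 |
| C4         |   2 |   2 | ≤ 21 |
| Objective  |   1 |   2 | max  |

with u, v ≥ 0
Each vertex is the intersection of two constraint boundaries that also satisfies all remaining constraints:
  u = 0 and v = 0 → (0, 0)
  4u + 3v = 9 and v = 0 → (2.25, 0)
  4u + 3v = 9 and u = 0 → (0, 3)

Vertices: (0, 0), (2.25, 0), (0, 3)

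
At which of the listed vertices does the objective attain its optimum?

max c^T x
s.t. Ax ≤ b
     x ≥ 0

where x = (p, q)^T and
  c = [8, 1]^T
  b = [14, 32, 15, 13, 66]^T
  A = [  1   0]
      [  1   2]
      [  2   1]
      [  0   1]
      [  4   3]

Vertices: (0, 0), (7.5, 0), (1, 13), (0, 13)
(7.5, 0) with z = 60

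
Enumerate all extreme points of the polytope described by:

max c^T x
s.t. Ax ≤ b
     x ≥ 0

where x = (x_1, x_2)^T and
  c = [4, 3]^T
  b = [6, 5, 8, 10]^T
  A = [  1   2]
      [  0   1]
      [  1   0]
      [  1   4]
Each vertex is the intersection of two constraint boundaries that also satisfies all remaining constraints:
  x_1 = 0 and x_2 = 0 → (0, 0)
  x_1 + 2x_2 = 6 and x_2 = 0 → (6, 0)
  x_1 + 2x_2 = 6 and x_1 + 4x_2 = 10 → (2, 2)
  x_1 + 4x_2 = 10 and x_1 = 0 → (0, 2.5)

Vertices: (0, 0), (6, 0), (2, 2), (0, 2.5)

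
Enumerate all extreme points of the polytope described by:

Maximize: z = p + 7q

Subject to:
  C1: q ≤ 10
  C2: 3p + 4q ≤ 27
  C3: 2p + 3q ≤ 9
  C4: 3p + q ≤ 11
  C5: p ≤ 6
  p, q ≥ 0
Each vertex is the intersection of two constraint boundaries that also satisfies all remaining constraints:
  p = 0 and q = 0 → (0, 0)
  3p + q = 11 and q = 0 → (3.667, 0)
  2p + 3q = 9 and 3p + q = 11 → (3.429, 0.7143)
  2p + 3q = 9 and p = 0 → (0, 3)

Vertices: (0, 0), (3.667, 0), (3.429, 0.7143), (0, 3)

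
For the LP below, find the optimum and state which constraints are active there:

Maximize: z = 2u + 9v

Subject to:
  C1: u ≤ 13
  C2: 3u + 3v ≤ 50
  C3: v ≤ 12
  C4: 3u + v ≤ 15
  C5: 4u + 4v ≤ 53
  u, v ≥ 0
Optimal: u = 1, v = 12
Slack at optimum:
  C1: slack = 12
  C2: slack = 11
  C3: slack = 0 (binding)
  C4: slack = 0 (binding)
  C5: slack = 1
  u ≥ 0: u = 1
  v ≥ 0: v = 12
Binding constraints: C3, C4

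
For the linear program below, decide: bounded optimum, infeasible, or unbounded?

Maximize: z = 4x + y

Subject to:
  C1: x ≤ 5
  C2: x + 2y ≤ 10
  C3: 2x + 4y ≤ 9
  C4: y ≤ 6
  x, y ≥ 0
The point (4.5, 0) satisfies every constraint, so the LP is feasible; the constraints give x ≤ 5 and y ≤ 6, which with x, y ≥ 0 keep the feasible region inside a bounded box. A feasible, bounded LP attains a finite optimum at a vertex.

Bounded optimum: z* = 18 at (4.5, 0).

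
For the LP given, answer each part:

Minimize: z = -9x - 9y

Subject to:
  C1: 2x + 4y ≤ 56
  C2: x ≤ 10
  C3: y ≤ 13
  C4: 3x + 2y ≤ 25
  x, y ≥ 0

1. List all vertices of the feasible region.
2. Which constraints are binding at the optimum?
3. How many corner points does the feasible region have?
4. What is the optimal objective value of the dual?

1. (0, 0), (8.333, 0), (0, 12.5)
2. C4, x ≥ 0
3. 3
4. -112.5 (by strong duality, equal to the primal optimum)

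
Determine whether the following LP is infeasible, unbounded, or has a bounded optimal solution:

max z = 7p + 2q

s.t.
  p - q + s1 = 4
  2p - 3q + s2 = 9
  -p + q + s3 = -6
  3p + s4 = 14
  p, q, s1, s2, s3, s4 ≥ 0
The row p - q + s1 = 4 with s1 ≥ 0 requires p - q ≤ 4, while the row -p + q + s3 = -6 with s3 ≥ 0 is equivalent to p - q ≥ 6. Together they would need 6 ≤ p - q ≤ 4, which is impossible since 6 > 4. No point satisfies all constraints.

Infeasible: no point satisfies all constraints simultaneously.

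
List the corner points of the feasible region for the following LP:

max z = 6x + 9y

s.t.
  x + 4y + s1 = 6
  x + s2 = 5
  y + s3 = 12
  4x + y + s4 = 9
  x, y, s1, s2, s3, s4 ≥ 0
Each vertex is the intersection of two constraint boundaries that also satisfies all remaining constraints:
  x = 0 and y = 0 → (0, 0)
  4x + y = 9 and y = 0 → (2.25, 0)
  x + 4y = 6 and 4x + y = 9 → (2, 1)
  x + 4y = 6 and x = 0 → (0, 1.5)

Vertices: (0, 0), (2.25, 0), (2, 1), (0, 1.5)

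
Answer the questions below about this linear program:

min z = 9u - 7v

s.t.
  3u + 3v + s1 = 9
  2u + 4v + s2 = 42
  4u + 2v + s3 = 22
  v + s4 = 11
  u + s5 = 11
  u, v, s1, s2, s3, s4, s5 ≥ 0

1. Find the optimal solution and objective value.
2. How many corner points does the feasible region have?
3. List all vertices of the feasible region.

1. u = 0, v = 3, z = -21
2. 3
3. (0, 0), (3, 0), (0, 3)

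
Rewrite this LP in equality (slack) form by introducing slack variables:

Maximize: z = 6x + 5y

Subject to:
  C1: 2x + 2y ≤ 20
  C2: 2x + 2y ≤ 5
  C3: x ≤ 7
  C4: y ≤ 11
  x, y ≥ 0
max z = 6x + 5y

s.t.
  2x + 2y + s1 = 20
  2x + 2y + s2 = 5
  x + s3 = 7
  y + s4 = 11
  x, y, s1, s2, s3, s4 ≥ 0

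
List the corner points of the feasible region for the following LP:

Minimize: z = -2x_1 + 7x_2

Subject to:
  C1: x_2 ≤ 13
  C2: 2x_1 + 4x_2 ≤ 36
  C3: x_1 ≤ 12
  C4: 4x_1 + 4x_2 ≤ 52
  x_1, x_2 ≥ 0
Each vertex is the intersection of two constraint boundaries that also satisfies all remaining constraints:
  x_1 = 0 and x_2 = 0 → (0, 0)
  x_1 = 12 and x_2 = 0 → (12, 0)
  x_1 = 12 and 4x_1 + 4x_2 = 52 → (12, 1)
  2x_1 + 4x_2 = 36 and 4x_1 + 4x_2 = 52 → (8, 5)
  2x_1 + 4x_2 = 36 and x_1 = 0 → (0, 9)

Vertices: (0, 0), (12, 0), (12, 1), (8, 5), (0, 9)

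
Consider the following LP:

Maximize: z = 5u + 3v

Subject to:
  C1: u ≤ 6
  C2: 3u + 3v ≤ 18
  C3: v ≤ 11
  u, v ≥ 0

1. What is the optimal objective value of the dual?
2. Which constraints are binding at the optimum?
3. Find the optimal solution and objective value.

1. 30 (by strong duality, equal to the primal optimum)
2. C1, C2, v ≥ 0
3. u = 6, v = 0, z = 30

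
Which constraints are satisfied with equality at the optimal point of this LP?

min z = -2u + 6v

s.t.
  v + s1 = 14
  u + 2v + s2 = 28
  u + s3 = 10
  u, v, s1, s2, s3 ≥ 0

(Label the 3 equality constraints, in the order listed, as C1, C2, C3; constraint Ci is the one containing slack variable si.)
Optimal: u = 10, v = 0
Binding: C3, v ≥ 0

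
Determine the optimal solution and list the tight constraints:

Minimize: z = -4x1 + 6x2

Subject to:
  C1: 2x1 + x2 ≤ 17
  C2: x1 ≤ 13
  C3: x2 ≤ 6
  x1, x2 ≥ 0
Optimal: x1 = 8.5, x2 = 0
Slack at optimum:
  C1: slack = 0 (binding)
  C2: slack = 4.5
  C3: slack = 6
  x1 ≥ 0: x1 = 8.5
  x2 ≥ 0: x2 = 0 (binding)
Binding constraints: C1, x2 ≥ 0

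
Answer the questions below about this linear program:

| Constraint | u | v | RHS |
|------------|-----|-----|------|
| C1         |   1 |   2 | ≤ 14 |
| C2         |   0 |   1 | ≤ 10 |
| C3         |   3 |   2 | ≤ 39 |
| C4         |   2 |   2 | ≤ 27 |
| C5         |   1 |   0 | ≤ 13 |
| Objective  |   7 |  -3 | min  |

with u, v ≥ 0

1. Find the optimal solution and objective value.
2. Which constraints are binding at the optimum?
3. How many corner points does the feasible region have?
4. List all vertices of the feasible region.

1. u = 0, v = 7, z = -21
2. C1, u ≥ 0
3. 4
4. (0, 0), (13, 0), (12.5, 0.75), (0, 7)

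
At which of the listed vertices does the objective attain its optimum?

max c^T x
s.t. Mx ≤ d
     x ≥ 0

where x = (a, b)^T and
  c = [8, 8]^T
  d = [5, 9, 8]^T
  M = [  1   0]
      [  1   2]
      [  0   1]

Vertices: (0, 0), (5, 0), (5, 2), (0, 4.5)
(5, 2) with z = 56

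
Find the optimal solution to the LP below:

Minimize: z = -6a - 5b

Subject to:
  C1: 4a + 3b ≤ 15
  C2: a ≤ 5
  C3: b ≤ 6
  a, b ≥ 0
Each vertex is the intersection of two constraint boundaries that also satisfies all remaining constraints:
  a = 0 and b = 0 → (0, 0)
  4a + 3b = 15 and b = 0 → (3.75, 0)
  4a + 3b = 15 and a = 0 → (0, 5)

Evaluating z = -6a - 5b at each vertex:
  (0, 0): z = 0
  (3.75, 0): z = -22.5
  (0, 5): z = -25

The minimum is at (0, 5) with z = -25.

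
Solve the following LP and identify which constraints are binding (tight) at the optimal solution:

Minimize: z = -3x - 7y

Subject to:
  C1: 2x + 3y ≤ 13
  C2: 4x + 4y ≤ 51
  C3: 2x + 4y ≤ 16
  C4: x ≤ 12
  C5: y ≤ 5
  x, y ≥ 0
Optimal: x = 0, y = 4
Slack at optimum:
  C1: slack = 1
  C2: slack = 35
  C3: slack = 0 (binding)
  C4: slack = 12
  C5: slack = 1
  x ≥ 0: x = 0 (binding)
  y ≥ 0: y = 4
Binding constraints: C3, x ≥ 0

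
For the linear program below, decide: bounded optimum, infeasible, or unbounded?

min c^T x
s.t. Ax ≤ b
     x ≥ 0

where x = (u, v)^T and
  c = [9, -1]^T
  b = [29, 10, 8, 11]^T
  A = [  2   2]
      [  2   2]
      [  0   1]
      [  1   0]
The point (0, 5) satisfies every constraint, so the LP is feasible; the constraints give u ≤ 11 and v ≤ 8, which with u, v ≥ 0 keep the feasible region inside a bounded box. A feasible, bounded LP attains a finite optimum at a vertex.

Bounded optimum: z* = -5 at (0, 5).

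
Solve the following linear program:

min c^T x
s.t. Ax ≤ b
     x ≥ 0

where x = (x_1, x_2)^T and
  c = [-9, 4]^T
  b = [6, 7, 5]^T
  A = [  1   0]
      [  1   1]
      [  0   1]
Each vertex is the intersection of two constraint boundaries that also satisfies all remaining constraints:
  x_1 = 0 and x_2 = 0 → (0, 0)
  x_1 = 6 and x_2 = 0 → (6, 0)
  x_1 = 6 and x_1 + x_2 = 7 → (6, 1)
  x_1 + x_2 = 7 and x_2 = 5 → (2, 5)
  x_2 = 5 and x_1 = 0 → (0, 5)

Evaluating z = -9x_1 + 4x_2 at each vertex:
  (0, 0): z = 0
  (6, 0): z = -54
  (6, 1): z = -50
  (2, 5): z = 2
  (0, 5): z = 20

The minimum is at (6, 0) with z = -54.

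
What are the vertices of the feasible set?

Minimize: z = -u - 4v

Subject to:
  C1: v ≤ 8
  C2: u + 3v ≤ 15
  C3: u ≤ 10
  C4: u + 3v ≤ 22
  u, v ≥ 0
Each vertex is the intersection of two constraint boundaries that also satisfies all remaining constraints:
  u = 0 and v = 0 → (0, 0)
  u = 10 and v = 0 → (10, 0)
  u + 3v = 15 and u = 10 → (10, 1.667)
  u + 3v = 15 and u = 0 → (0, 5)

Vertices: (0, 0), (10, 0), (10, 1.667), (0, 5)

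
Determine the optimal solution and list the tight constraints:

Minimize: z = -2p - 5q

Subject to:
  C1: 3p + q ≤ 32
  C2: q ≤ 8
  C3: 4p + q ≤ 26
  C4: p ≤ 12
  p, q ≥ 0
Optimal: p = 4.5, q = 8
Slack at optimum:
  C1: slack = 10.5
  C2: slack = 0 (binding)
  C3: slack = 0 (binding)
  C4: slack = 7.5
  p ≥ 0: p = 4.5
  q ≥ 0: q = 8
Binding constraints: C2, C3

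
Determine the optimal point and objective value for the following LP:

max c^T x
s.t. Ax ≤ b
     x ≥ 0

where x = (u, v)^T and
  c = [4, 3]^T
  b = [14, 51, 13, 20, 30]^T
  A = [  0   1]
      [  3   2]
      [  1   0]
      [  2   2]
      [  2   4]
u = 10, v = 0, z = 40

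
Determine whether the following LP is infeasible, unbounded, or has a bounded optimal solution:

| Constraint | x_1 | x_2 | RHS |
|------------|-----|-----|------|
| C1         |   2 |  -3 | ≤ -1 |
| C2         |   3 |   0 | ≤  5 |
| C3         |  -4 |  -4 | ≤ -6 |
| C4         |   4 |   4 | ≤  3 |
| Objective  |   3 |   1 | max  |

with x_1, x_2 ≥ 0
C4 requires 4x_1 + 4x_2 ≤ 3, while C3 (-4x_1 - 4x_2 ≤ -6) is equivalent to 4x_1 + 4x_2 ≥ 6. Together they would need 6 ≤ 4x_1 + 4x_2 ≤ 3, which is impossible since 6 > 3. No point satisfies all constraints.

Infeasible: no point satisfies all constraints simultaneously.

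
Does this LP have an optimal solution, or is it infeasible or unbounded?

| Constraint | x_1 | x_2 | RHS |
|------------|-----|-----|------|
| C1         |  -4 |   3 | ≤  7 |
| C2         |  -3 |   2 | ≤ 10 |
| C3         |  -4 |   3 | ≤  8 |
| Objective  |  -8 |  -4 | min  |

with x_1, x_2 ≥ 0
Feasible point: (0, 0) satisfies every constraint, so the LP is feasible.
Direction d = (1, 0): for each constraint row a, a·d ≤ 0 —
  (-4)(1) + (3)(0) = -4 ≤ 0
  (-3)(1) + (2)(0) = -3 ≤ 0
  (-4)(1) + (3)(0) = -4 ≤ 0
and d ≥ 0, so (0, 0) + t·d stays feasible for every t ≥ 0. Along this ray z = -8x_1 - 4x_2 changes by -8 per unit t, so z → −∞.

The LP is unbounded; z can be made arbitrarily small.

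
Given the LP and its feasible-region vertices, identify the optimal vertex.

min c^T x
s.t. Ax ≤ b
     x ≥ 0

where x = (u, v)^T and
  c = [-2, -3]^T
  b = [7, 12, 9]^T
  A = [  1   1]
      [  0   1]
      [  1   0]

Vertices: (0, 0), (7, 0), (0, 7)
Evaluating z = -2u - 3v at each vertex:
  (0, 0): z = 0
  (7, 0): z = -14
  (0, 7): z = -21

The smallest value is z = -21, attained at (0, 7).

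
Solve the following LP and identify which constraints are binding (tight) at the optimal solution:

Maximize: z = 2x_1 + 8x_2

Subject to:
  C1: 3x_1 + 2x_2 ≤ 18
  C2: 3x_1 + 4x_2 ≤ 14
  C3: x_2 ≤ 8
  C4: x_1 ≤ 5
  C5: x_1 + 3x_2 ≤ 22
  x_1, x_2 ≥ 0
Optimal: x_1 = 0, x_2 = 3.5
Binding: C2, x_1 ≥ 0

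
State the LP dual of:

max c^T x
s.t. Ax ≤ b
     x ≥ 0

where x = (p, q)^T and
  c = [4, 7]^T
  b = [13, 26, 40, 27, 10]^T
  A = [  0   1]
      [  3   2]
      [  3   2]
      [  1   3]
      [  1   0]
Minimize: z = 13y1 + 26y2 + 40y3 + 27y4 + 10y5

Subject to:
  C1: -3y2 - 3y3 - y4 - y5 ≤ -4
  C2: -y1 - 2y2 - 2y3 - 3y4 ≤ -7
  y1, y2, y3, y4, y5 ≥ 0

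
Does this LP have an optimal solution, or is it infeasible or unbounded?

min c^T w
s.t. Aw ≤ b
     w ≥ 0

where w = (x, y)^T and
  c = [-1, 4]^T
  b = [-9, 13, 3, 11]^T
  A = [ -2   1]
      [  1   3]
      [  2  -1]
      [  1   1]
One constraint requires 2x - y ≤ 3, while the constraint -2x + y ≤ -9 is equivalent to 2x - y ≥ 9. Together they would need 9 ≤ 2x - y ≤ 3, which is impossible since 9 > 3. No point satisfies all constraints.

Infeasible: no point satisfies all constraints simultaneously.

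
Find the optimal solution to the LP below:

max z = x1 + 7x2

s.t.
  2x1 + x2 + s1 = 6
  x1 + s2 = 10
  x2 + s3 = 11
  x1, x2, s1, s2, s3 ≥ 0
x1 = 0, x2 = 6, z = 42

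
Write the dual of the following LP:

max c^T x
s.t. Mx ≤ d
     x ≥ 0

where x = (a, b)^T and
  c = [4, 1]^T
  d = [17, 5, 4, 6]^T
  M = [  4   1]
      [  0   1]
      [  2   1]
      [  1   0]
Minimize: z = 17y1 + 5y2 + 4y3 + 6y4

Subject to:
  C1: -4y1 - 2y3 - y4 ≤ -4
  C2: -y1 - y2 - y3 ≤ -1
  y1, y2, y3, y4 ≥ 0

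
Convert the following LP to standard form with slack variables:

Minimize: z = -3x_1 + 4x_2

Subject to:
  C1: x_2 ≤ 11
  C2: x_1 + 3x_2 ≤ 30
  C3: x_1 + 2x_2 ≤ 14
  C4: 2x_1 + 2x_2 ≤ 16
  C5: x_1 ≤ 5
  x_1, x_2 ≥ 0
min z = -3x_1 + 4x_2

s.t.
  x_2 + s1 = 11
  x_1 + 3x_2 + s2 = 30
  x_1 + 2x_2 + s3 = 14
  2x_1 + 2x_2 + s4 = 16
  x_1 + s5 = 5
  x_1, x_2, s1, s2, s3, s4, s5 ≥ 0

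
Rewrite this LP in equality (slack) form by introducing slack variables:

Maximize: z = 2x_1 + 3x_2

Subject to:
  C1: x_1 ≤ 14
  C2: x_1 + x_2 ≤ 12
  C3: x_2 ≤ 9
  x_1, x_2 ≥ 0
max z = 2x_1 + 3x_2

s.t.
  x_1 + s1 = 14
  x_1 + x_2 + s2 = 12
  x_2 + s3 = 9
  x_1, x_2, s1, s2, s3 ≥ 0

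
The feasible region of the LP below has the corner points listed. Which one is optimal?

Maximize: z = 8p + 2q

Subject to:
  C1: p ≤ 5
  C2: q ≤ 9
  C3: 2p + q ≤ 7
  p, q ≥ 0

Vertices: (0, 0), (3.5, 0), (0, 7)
Evaluating z = 8p + 2q at each vertex:
  (0, 0): z = 0
  (3.5, 0): z = 28
  (0, 7): z = 14

The largest value is z = 28, attained at (3.5, 0).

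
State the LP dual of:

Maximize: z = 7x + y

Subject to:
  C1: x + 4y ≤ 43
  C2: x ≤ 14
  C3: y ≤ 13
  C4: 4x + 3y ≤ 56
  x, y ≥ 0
Minimize: z = 43y1 + 14y2 + 13y3 + 56y4

Subject to:
  C1: -y1 - y2 - 4y4 ≤ -7
  C2: -4y1 - y3 - 3y4 ≤ -1
  y1, y2, y3, y4 ≥ 0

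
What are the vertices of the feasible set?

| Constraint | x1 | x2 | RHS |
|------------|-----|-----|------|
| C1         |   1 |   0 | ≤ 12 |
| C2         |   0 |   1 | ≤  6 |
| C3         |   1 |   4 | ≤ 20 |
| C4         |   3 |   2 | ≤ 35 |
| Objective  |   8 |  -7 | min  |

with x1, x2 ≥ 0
Each vertex is the intersection of two constraint boundaries that also satisfies all remaining constraints:
  x1 = 0 and x2 = 0 → (0, 0)
  3x1 + 2x2 = 35 and x2 = 0 → (11.67, 0)
  x1 + 4x2 = 20 and 3x1 + 2x2 = 35 → (10, 2.5)
  x1 + 4x2 = 20 and x1 = 0 → (0, 5)

Vertices: (0, 0), (11.67, 0), (10, 2.5), (0, 5)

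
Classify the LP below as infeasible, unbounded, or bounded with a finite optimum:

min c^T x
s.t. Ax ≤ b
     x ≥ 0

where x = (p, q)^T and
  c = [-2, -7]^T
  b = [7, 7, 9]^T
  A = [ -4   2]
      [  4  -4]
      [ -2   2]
Feasible point: (0, 0) satisfies every constraint, so the LP is feasible.
Direction d = (1, 1): for each constraint row a, a·d ≤ 0 —
  (-4)(1) + (2)(1) = -2 ≤ 0
  (4)(1) + (-4)(1) = 0 ≤ 0
  (-2)(1) + (2)(1) = 0 ≤ 0
and d ≥ 0, so (0, 0) + t·d stays feasible for every t ≥ 0. Along this ray z = -2p - 7q changes by -9 per unit t, so z → −∞.

Unbounded — the objective can decrease without bound over the feasible region.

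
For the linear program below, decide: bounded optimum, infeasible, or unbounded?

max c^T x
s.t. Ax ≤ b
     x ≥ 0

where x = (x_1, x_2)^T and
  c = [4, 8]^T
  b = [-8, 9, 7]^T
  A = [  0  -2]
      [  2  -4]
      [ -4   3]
Feasible point: (2, 4) satisfies every constraint, so the LP is feasible.
Direction d = (1, 1): for each constraint row a, a·d ≤ 0 —
  (0)(1) + (-2)(1) = -2 ≤ 0
  (2)(1) + (-4)(1) = -2 ≤ 0
  (-4)(1) + (3)(1) = -1 ≤ 0
and d ≥ 0, so (2, 4) + t·d stays feasible for every t ≥ 0. Along this ray z = 4x_1 + 8x_2 changes by 12 per unit t, so z → +∞.

The LP is unbounded; z can be made arbitrarily large.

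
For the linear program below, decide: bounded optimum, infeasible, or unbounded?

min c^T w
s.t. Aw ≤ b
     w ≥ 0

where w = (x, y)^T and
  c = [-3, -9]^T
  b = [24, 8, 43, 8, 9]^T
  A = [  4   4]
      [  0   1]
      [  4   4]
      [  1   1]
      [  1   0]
The point (0, 6) satisfies every constraint, so the LP is feasible; the constraints give x ≤ 9 and y ≤ 8, which with x, y ≥ 0 keep the feasible region inside a bounded box. A feasible, bounded LP attains a finite optimum at a vertex.

Evaluating z = -3x - 9y at each vertex:
  (0, 0): z = 0
  (6, 0): z = -18
  (0, 6): z = -54

Bounded optimum: z* = -54 at (0, 6).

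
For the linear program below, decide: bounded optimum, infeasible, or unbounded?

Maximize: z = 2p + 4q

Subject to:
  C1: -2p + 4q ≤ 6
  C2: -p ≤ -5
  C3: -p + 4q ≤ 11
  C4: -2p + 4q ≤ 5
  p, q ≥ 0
Feasible point: (5, 0) satisfies every constraint, so the LP is feasible.
Direction d = (1, 0): for each constraint row a, a·d ≤ 0 —
  (-2)(1) + (4)(0) = -2 ≤ 0
  (-1)(1) + (0)(0) = -1 ≤ 0
  (-1)(1) + (4)(0) = -1 ≤ 0
  (-2)(1) + (4)(0) = -2 ≤ 0
and d ≥ 0, so (5, 0) + t·d stays feasible for every t ≥ 0. Along this ray z = 2p + 4q changes by 2 per unit t, so z → +∞.

The LP is unbounded; z can be made arbitrarily large.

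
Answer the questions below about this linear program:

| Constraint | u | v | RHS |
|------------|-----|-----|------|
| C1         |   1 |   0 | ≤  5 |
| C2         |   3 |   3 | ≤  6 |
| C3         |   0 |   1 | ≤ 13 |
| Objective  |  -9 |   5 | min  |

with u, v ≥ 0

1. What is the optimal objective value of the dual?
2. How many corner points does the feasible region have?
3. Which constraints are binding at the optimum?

1. -18 (by strong duality, equal to the primal optimum)
2. 3
3. C2, v ≥ 0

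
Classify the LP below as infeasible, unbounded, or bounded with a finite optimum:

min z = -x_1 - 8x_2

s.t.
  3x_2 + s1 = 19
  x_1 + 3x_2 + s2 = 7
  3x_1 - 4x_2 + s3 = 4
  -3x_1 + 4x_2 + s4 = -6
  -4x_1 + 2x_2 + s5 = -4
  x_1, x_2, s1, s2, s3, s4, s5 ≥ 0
The row 3x_1 - 4x_2 + s3 = 4 with s3 ≥ 0 requires 3x_1 - 4x_2 ≤ 4, while the row -3x_1 + 4x_2 + s4 = -6 with s4 ≥ 0 is equivalent to 3x_1 - 4x_2 ≥ 6. Together they would need 6 ≤ 3x_1 - 4x_2 ≤ 4, which is impossible since 6 > 4. No point satisfies all constraints.

The feasible region is empty; the LP is infeasible.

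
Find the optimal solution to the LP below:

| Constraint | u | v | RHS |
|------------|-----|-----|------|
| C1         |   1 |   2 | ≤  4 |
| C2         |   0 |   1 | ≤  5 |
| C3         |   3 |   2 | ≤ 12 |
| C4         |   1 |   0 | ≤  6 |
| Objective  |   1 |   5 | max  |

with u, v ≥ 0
Each vertex is the intersection of two constraint boundaries that also satisfies all remaining constraints:
  u = 0 and v = 0 → (0, 0)
  u + 2v = 4 and 3u + 2v = 12 → (4, 0)
  u + 2v = 4 and u = 0 → (0, 2)

Evaluating z = u + 5v at each vertex:
  (0, 0): z = 0
  (4, 0): z = 4
  (0, 2): z = 10

The maximum is at (0, 2) with z = 10.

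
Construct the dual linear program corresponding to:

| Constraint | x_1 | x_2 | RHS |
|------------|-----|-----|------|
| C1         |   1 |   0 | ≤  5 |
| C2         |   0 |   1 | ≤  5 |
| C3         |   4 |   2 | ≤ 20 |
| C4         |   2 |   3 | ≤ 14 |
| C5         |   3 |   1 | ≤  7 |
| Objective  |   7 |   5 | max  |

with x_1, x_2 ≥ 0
Minimize: z = 5y1 + 5y2 + 20y3 + 14y4 + 7y5

Subject to:
  C1: -y1 - 4y3 - 2y4 - 3y5 ≤ -7
  C2: -y2 - 2y3 - 3y4 - y5 ≤ -5
  y1, y2, y3, y4, y5 ≥ 0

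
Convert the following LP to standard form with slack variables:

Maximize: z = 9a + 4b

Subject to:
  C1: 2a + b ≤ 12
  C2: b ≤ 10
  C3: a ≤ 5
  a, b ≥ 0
max z = 9a + 4b

s.t.
  2a + b + s1 = 12
  b + s2 = 10
  a + s3 = 5
  a, b, s1, s2, s3 ≥ 0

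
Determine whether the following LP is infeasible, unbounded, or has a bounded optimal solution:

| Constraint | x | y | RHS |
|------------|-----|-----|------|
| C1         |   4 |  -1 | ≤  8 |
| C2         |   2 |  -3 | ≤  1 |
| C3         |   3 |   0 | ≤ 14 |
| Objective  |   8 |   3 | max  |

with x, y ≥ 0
Feasible point: (0, 0) satisfies every constraint, so the LP is feasible.
Direction d = (0, 1): for each constraint row a, a·d ≤ 0 —
  (4)(0) + (-1)(1) = -1 ≤ 0
  (2)(0) + (-3)(1) = -3 ≤ 0
  (3)(0) + (0)(1) = 0 ≤ 0
and d ≥ 0, so (0, 0) + t·d stays feasible for every t ≥ 0. Along this ray z = 8x + 3y changes by 3 per unit t, so z → +∞.

The LP is unbounded; z can be made arbitrarily large.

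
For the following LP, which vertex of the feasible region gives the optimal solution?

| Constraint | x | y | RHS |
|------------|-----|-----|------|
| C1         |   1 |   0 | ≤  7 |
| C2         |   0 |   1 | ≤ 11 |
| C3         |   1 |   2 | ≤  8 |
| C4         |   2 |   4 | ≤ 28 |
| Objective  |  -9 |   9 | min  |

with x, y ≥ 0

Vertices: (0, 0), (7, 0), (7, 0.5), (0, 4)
(7, 0) with z = -63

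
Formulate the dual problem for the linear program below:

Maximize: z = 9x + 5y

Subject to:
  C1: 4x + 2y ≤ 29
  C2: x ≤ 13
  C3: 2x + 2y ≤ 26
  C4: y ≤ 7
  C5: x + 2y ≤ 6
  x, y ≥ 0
Minimize: z = 29y1 + 13y2 + 26y3 + 7y4 + 6y5

Subject to:
  C1: -4y1 - y2 - 2y3 - y5 ≤ -9
  C2: -2y1 - 2y3 - y4 - 2y5 ≤ -5
  y1, y2, y3, y4, y5 ≥ 0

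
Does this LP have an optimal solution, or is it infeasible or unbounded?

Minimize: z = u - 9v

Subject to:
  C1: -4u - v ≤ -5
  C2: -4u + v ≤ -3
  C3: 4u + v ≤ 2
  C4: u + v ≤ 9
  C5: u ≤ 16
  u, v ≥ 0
C3 requires 4u + v ≤ 2, while C1 (-4u - v ≤ -5) is equivalent to 4u + v ≥ 5. Together they would need 5 ≤ 4u + v ≤ 2, which is impossible since 5 > 2. No point satisfies all constraints.

Infeasible: no point satisfies all constraints simultaneously.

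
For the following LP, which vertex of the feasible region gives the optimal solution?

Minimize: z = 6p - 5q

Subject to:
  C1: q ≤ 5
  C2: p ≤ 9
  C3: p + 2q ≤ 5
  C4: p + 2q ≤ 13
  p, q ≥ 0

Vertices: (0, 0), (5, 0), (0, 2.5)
(0, 2.5) with z = -12.5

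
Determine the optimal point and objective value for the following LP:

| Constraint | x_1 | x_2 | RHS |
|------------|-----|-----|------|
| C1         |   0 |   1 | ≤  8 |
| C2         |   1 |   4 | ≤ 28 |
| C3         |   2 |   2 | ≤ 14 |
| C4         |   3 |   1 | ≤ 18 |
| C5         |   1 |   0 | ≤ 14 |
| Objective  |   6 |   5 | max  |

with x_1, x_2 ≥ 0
Each vertex is the intersection of two constraint boundaries that also satisfies all remaining constraints:
  x_1 = 0 and x_2 = 0 → (0, 0)
  3x_1 + x_2 = 18 and x_2 = 0 → (6, 0)
  2x_1 + 2x_2 = 14 and 3x_1 + x_2 = 18 → (5.5, 1.5)
  x_1 + 4x_2 = 28 and 2x_1 + 2x_2 = 14 → (0, 7)

Evaluating z = 6x_1 + 5x_2 at each vertex:
  (0, 0): z = 0
  (6, 0): z = 36
  (5.5, 1.5): z = 40.5
  (0, 7): z = 35

The maximum is at (5.5, 1.5) with z = 40.5.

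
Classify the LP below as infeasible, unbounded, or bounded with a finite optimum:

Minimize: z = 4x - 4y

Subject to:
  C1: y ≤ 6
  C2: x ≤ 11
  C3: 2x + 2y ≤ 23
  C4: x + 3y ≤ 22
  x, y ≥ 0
The point (0, 6) satisfies every constraint, so the LP is feasible; the constraints give x ≤ 11 and y ≤ 6, which with x, y ≥ 0 keep the feasible region inside a bounded box. A feasible, bounded LP attains a finite optimum at a vertex.

Bounded optimum: z* = -24 at (0, 6).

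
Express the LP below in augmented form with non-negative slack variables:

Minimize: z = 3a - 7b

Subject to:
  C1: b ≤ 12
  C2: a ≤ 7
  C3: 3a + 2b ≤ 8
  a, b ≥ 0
min z = 3a - 7b

s.t.
  b + s1 = 12
  a + s2 = 7
  3a + 2b + s3 = 8
  a, b, s1, s2, s3 ≥ 0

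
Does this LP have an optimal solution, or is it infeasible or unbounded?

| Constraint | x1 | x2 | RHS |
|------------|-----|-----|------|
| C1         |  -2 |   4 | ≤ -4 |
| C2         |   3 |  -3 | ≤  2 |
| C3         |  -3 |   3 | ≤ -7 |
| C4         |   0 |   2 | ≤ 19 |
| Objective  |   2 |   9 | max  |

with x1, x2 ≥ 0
C2 requires 3x1 - 3x2 ≤ 2, while C3 (-3x1 + 3x2 ≤ -7) is equivalent to 3x1 - 3x2 ≥ 7. Together they would need 7 ≤ 3x1 - 3x2 ≤ 2, which is impossible since 7 > 2. No point satisfies all constraints.

Infeasible: no point satisfies all constraints simultaneously.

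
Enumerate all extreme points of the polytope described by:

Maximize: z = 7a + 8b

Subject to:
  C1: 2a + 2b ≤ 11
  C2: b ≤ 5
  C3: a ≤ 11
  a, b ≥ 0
Each vertex is the intersection of two constraint boundaries that also satisfies all remaining constraints:
  a = 0 and b = 0 → (0, 0)
  2a + 2b = 11 and b = 0 → (5.5, 0)
  2a + 2b = 11 and b = 5 → (0.5, 5)
  b = 5 and a = 0 → (0, 5)

Vertices: (0, 0), (5.5, 0), (0.5, 5), (0, 5)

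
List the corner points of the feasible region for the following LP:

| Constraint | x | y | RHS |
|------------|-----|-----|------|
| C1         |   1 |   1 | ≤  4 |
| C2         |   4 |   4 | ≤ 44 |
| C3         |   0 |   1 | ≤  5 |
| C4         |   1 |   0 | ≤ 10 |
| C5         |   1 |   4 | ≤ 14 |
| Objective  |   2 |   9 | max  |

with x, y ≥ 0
Each vertex is the intersection of two constraint boundaries that also satisfies all remaining constraints:
  x = 0 and y = 0 → (0, 0)
  x + y = 4 and y = 0 → (4, 0)
  x + y = 4 and x + 4y = 14 → (0.6667, 3.333)
  x + 4y = 14 and x = 0 → (0, 3.5)

Vertices: (0, 0), (4, 0), (0.6667, 3.333), (0, 3.5)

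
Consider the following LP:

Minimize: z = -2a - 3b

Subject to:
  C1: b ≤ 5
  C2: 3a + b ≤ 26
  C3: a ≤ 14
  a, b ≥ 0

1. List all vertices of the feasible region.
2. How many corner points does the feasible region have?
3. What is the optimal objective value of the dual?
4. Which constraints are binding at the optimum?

1. (0, 0), (8.667, 0), (7, 5), (0, 5)
2. 4
3. -29 (by strong duality, equal to the primal optimum)
4. C1, C2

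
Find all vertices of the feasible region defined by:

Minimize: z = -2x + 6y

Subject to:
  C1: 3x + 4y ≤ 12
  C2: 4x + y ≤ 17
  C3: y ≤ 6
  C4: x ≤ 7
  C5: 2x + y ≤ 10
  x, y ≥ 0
Each vertex is the intersection of two constraint boundaries that also satisfies all remaining constraints:
  x = 0 and y = 0 → (0, 0)
  3x + 4y = 12 and y = 0 → (4, 0)
  3x + 4y = 12 and x = 0 → (0, 3)

Vertices: (0, 0), (4, 0), (0, 3)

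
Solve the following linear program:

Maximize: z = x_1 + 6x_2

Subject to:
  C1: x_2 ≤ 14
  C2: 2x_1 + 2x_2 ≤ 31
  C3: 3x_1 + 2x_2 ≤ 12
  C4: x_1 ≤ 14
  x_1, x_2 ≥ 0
Each vertex is the intersection of two constraint boundaries that also satisfies all remaining constraints:
  x_1 = 0 and x_2 = 0 → (0, 0)
  3x_1 + 2x_2 = 12 and x_2 = 0 → (4, 0)
  3x_1 + 2x_2 = 12 and x_1 = 0 → (0, 6)

Evaluating z = x_1 + 6x_2 at each vertex:
  (0, 0): z = 0
  (4, 0): z = 4
  (0, 6): z = 36

The maximum is at (0, 6) with z = 36.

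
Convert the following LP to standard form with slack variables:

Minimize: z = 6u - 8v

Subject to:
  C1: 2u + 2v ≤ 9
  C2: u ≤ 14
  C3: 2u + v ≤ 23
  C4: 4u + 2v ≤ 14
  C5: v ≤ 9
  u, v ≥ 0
min z = 6u - 8v

s.t.
  2u + 2v + s1 = 9
  u + s2 = 14
  2u + v + s3 = 23
  4u + 2v + s4 = 14
  v + s5 = 9
  u, v, s1, s2, s3, s4, s5 ≥ 0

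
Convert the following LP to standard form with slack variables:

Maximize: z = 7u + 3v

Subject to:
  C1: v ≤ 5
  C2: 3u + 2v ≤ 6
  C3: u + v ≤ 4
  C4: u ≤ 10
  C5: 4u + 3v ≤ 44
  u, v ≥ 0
max z = 7u + 3v

s.t.
  v + s1 = 5
  3u + 2v + s2 = 6
  u + v + s3 = 4
  u + s4 = 10
  4u + 3v + s5 = 44
  u, v, s1, s2, s3, s4, s5 ≥ 0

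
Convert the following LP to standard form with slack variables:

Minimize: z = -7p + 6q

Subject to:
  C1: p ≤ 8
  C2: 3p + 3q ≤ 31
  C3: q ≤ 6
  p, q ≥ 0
min z = -7p + 6q

s.t.
  p + s1 = 8
  3p + 3q + s2 = 31
  q + s3 = 6
  p, q, s1, s2, s3 ≥ 0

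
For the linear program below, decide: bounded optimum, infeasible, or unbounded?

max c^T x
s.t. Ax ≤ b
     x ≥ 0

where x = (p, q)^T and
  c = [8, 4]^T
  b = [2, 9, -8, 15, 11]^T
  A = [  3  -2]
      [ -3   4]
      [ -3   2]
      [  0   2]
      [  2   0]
One constraint requires 3p - 2q ≤ 2, while the constraint -3p + 2q ≤ -8 is equivalent to 3p - 2q ≥ 8. Together they would need 8 ≤ 3p - 2q ≤ 2, which is impossible since 8 > 2. No point satisfies all constraints.

Infeasible: no point satisfies all constraints simultaneously.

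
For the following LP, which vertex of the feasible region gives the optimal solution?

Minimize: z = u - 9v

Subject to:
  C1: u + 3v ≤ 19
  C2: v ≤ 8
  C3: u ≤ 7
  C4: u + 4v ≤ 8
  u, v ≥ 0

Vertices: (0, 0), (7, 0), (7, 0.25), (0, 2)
(0, 2) with z = -18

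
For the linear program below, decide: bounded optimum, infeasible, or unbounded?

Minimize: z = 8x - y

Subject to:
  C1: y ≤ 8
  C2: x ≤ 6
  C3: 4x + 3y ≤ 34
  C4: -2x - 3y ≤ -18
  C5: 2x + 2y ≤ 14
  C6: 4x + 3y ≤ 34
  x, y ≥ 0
The point (0, 7) satisfies every constraint, so the LP is feasible; the constraints give x ≤ 6 and y ≤ 8, which with x, y ≥ 0 keep the feasible region inside a bounded box. A feasible, bounded LP attains a finite optimum at a vertex.

Evaluating z = 8x - y at each vertex:
  (3, 4): z = 20
  (0, 7): z = -7
  (0, 6): z = -6

Feasible with finite optimum z* = -7 at (0, 7).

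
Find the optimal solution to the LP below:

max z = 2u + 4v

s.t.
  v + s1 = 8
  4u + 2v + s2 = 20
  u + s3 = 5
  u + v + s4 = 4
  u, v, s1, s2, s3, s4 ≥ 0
u = 0, v = 4, z = 16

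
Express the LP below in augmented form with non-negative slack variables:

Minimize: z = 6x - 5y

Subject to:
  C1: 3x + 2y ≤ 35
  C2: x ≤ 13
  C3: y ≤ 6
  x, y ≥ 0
min z = 6x - 5y

s.t.
  3x + 2y + s1 = 35
  x + s2 = 13
  y + s3 = 6
  x, y, s1, s2, s3 ≥ 0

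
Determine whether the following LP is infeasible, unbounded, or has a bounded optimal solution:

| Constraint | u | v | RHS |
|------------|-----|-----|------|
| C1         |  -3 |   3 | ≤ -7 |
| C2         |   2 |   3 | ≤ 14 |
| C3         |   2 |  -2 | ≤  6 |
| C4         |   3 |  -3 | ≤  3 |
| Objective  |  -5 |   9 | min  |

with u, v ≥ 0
C4 requires 3u - 3v ≤ 3, while C1 (-3u + 3v ≤ -7) is equivalent to 3u - 3v ≥ 7. Together they would need 7 ≤ 3u - 3v ≤ 3, which is impossible since 7 > 3. No point satisfies all constraints.

Infeasible: no point satisfies all constraints simultaneously.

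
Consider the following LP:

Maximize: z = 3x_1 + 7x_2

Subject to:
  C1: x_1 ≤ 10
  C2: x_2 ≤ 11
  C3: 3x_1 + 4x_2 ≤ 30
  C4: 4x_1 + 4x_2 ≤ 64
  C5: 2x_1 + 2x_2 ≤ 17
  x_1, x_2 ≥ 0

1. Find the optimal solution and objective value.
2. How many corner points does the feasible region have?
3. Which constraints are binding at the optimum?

1. x_1 = 0, x_2 = 7.5, z = 52.5
2. 4
3. C3, x_1 ≥ 0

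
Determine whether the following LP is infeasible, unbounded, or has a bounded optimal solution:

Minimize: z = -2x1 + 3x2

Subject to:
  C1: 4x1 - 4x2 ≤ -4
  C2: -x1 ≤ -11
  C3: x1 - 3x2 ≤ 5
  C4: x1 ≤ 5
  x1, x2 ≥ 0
C4 requires x1 ≤ 5, while C2 (-x1 ≤ -11) is equivalent to x1 ≥ 11. Together they would need 11 ≤ x1 ≤ 5, which is impossible since 11 > 5. No point satisfies all constraints.

The feasible region is empty; the LP is infeasible.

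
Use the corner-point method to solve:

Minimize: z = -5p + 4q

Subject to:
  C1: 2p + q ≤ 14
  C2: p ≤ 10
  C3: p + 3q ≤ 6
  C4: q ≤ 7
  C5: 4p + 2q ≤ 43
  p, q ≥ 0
Each vertex is the intersection of two constraint boundaries that also satisfies all remaining constraints:
  p = 0 and q = 0 → (0, 0)
  p + 3q = 6 and q = 0 → (6, 0)
  p + 3q = 6 and p = 0 → (0, 2)

Evaluating z = -5p + 4q at each vertex:
  (0, 0): z = 0
  (6, 0): z = -30
  (0, 2): z = 8

The minimum is at (6, 0) with z = -30.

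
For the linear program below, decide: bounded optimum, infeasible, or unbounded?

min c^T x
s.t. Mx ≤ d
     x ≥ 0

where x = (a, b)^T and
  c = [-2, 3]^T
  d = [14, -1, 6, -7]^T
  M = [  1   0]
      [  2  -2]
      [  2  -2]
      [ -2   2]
One constraint requires 2a - 2b ≤ -1, while the constraint -2a + 2b ≤ -7 is equivalent to 2a - 2b ≥ 7. Together they would need 7 ≤ 2a - 2b ≤ -1, which is impossible since 7 > -1. No point satisfies all constraints.

Infeasible — the constraint set is empty.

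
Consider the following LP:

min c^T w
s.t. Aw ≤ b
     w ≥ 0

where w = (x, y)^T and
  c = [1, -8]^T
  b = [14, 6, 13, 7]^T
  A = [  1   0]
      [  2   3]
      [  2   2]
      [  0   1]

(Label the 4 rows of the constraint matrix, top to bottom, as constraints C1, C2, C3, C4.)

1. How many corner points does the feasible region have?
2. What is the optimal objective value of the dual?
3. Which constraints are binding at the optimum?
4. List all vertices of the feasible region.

1. 3
2. -16 (by strong duality, equal to the primal optimum)
3. C2, x ≥ 0
4. (0, 0), (3, 0), (0, 2)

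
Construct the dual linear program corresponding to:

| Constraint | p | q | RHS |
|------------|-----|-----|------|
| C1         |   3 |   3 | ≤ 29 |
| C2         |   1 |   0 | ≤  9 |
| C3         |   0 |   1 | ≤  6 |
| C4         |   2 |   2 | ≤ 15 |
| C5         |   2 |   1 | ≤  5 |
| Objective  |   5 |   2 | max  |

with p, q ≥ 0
Minimize: z = 29y1 + 9y2 + 6y3 + 15y4 + 5y5

Subject to:
  C1: -3y1 - y2 - 2y4 - 2y5 ≤ -5
  C2: -3y1 - y3 - 2y4 - y5 ≤ -2
  y1, y2, y3, y4, y5 ≥ 0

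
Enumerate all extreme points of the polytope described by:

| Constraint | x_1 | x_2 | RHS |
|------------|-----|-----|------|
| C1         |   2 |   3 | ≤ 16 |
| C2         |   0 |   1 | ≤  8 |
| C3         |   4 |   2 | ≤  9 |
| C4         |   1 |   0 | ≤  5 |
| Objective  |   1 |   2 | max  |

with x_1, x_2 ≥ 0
Each vertex is the intersection of two constraint boundaries that also satisfies all remaining constraints:
  x_1 = 0 and x_2 = 0 → (0, 0)
  4x_1 + 2x_2 = 9 and x_2 = 0 → (2.25, 0)
  4x_1 + 2x_2 = 9 and x_1 = 0 → (0, 4.5)

Vertices: (0, 0), (2.25, 0), (0, 4.5)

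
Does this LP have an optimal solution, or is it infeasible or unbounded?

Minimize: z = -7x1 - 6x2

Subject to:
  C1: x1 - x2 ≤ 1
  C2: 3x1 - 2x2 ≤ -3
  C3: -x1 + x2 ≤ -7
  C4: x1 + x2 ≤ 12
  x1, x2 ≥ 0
C1 requires x1 - x2 ≤ 1, while C3 (-x1 + x2 ≤ -7) is equivalent to x1 - x2 ≥ 7. Together they would need 7 ≤ x1 - x2 ≤ 1, which is impossible since 7 > 1. No point satisfies all constraints.

Infeasible — the constraint set is empty.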